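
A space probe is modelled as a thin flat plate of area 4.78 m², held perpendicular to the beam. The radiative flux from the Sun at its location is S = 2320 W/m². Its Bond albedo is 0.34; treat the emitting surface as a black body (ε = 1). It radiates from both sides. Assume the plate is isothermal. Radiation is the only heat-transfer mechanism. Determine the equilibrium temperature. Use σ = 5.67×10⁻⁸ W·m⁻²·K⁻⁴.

At equilibrium, absorbed power = emitted power.
Absorbing cross-section = A = 4.780 m²; emitting surface = 2A = 9.560 m² (ratio 2).
(1−a)S·A_cross = εσ·A_surf·T⁴  ⇒  T⁴ = (1−a)S/(2σ).
T⁴ = 0.660·2320/(2·5.67×10⁻⁸) = 1.350×10¹⁰ K⁴.
T = (1.350×10¹⁰)^(1/4).

T ≈ 341 K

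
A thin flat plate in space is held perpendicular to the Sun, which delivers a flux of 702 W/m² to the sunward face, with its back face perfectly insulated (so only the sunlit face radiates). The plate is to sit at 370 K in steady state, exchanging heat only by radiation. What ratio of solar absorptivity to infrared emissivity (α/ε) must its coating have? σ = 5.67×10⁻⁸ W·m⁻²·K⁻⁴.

Balance: αS·A = εσ·1A·T⁴ ⇒ α/ε = σT⁴/S.
α/ε = 5.67×10⁻⁸·(370)⁴/702 = 5.67×10⁻⁸·1.874×10¹⁰/702.

α/ε ≈ 1.51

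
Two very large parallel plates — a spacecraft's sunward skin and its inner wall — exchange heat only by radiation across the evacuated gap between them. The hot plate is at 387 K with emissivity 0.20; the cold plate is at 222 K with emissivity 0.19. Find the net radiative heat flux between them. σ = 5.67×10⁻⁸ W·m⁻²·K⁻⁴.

q ≈ 122 W/m²

For two infinite grey parallel plates, q = σ(T₁⁴ − T₂⁴)/(1/ε₁ + 1/ε₂ − 1).
T₁⁴ − T₂⁴ = 2.243×10¹⁰ − 2.429×10⁹ = 2.000×10¹⁰ K⁴.
1/ε₁ + 1/ε₂ − 1 = 5.000 + 5.263 − 1 = 9.263.
q = 5.67×10⁻⁸ × 2.000×10¹⁰ / 9.263.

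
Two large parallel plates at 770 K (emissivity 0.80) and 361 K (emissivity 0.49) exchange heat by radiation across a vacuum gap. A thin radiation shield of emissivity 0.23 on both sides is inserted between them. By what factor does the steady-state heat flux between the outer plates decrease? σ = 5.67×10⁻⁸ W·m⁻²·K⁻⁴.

Without shield: q₀ = σΔ(T⁴)/(1/ε₁+1/ε₂−1) with denominator 2.291.
With shield the two gaps are in series; the resistances add: (1/ε₁+1/ε_s−1)+(1/ε_s+1/ε₂−1) = 4.598+5.389 = 9.986.
Heat-flux ratio q₀/q = 9.986/2.291.

factor ≈ 4.36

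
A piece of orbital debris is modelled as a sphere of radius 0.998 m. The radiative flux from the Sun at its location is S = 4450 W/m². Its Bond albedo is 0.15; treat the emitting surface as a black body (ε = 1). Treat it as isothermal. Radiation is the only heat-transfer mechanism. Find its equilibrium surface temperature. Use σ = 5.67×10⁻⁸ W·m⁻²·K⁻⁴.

At equilibrium, absorbed power = emitted power.
Absorbing cross-section = πr² = 3.129 m²; emitting surface = 4πr² = 12.52 m² (ratio 4).
(1−a)S·A_cross = εσ·A_surf·T⁴  ⇒  T⁴ = (1−a)S/(4σ).
T⁴ = 0.850·4450/(4·5.67×10⁻⁸) = 1.668×10¹⁰ K⁴.
T = (1.668×10¹⁰)^(1/4).

T ≈ 359 K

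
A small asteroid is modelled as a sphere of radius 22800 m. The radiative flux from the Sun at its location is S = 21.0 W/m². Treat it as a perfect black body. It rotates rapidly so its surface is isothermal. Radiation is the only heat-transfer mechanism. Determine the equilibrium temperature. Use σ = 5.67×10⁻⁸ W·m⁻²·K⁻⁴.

T ≈ 98.1 K

At equilibrium, absorbed power = emitted power.
Absorbing cross-section = πr² = 1.633×10⁹ m²; emitting surface = 4πr² = 6.533×10⁹ m² (ratio 4).
S·A_cross = εσ·A_surf·T⁴  ⇒  T⁴ = S/(4σ).
T⁴ = 1.00·21.0/(4·5.67×10⁻⁸) = 9.259×10⁷ K⁴.
T = (9.259×10⁷)^(1/4).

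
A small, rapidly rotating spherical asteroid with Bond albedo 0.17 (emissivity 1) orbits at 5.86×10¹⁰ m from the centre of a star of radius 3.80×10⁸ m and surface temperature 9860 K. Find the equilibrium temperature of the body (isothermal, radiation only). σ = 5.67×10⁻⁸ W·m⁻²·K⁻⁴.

T ≈ 536 K

The star's surface emits σT_*⁴; at distance d the flux is S = σT_*⁴(R_*/d)².
S = 5.67×10⁻⁸·(9860)⁴·(3.80×10⁸/5.86×10¹⁰)² = 22540 W/m².
For an isothermal sphere T⁴ = (1−a)S/(4σ) = 8.247×10¹⁰ K⁴.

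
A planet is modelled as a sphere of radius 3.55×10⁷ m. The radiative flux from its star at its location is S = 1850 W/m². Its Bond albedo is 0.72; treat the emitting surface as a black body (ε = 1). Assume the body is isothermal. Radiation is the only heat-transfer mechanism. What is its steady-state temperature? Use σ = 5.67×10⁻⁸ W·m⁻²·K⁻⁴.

T ≈ 219 K

At equilibrium, absorbed power = emitted power.
Absorbing cross-section = πr² = 3.959×10¹⁵ m²; emitting surface = 4πr² = 1.584×10¹⁶ m² (ratio 4).
(1−a)S·A_cross = εσ·A_surf·T⁴  ⇒  T⁴ = (1−a)S/(4σ).
T⁴ = 0.280·1850/(4·5.67×10⁻⁸) = 2.284×10⁹ K⁴.
T = (2.284×10⁹)^(1/4).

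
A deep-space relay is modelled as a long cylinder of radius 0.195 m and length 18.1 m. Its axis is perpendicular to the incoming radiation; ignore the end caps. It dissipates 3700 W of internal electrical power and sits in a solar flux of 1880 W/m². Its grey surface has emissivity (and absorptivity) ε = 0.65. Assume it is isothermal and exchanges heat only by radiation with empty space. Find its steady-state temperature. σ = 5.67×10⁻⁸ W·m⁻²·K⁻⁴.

T ≈ 350 K

At steady state, absorbed solar power + internal power = radiated power.
Absorbed: α·S·A_cross = 0.65·1880·7.059 = 8626 W (cross-section 2rL).
Total input = 8626 + 3700 = 12330 W.
Radiated: εσ·A_surf·T⁴ with A_surf = 2πrL = 22.18 m².
T⁴ = 12330/(0.65·5.67×10⁻⁸·22.18) = 1.508×10¹⁰ K⁴.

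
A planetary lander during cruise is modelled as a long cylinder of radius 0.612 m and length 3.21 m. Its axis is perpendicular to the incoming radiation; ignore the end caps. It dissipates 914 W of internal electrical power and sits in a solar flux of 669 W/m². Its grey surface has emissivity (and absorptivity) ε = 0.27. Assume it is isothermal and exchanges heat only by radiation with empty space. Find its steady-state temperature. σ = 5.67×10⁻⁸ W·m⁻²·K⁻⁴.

T ≈ 304 K

At steady state, absorbed solar power + internal power = radiated power.
Absorbed: α·S·A_cross = 0.27·669·3.929 = 709.7 W (cross-section 2rL).
Total input = 709.7 + 914 = 1624 W.
Radiated: εσ·A_surf·T⁴ with A_surf = 2πrL = 12.34 m².
T⁴ = 1624/(0.27·5.67×10⁻⁸·12.34) = 8.593×10⁹ K⁴.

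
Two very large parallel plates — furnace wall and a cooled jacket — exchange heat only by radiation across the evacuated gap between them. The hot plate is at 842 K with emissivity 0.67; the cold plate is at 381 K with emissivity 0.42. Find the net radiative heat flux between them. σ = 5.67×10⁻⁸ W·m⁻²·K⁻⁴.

q ≈ 9500 W/m²

For two infinite grey parallel plates, q = σ(T₁⁴ − T₂⁴)/(1/ε₁ + 1/ε₂ − 1).
T₁⁴ − T₂⁴ = 5.026×10¹¹ − 2.107×10¹⁰ = 4.816×10¹¹ K⁴.
1/ε₁ + 1/ε₂ − 1 = 1.493 + 2.381 − 1 = 2.873.
q = 5.67×10⁻⁸ × 4.816×10¹¹ / 2.873.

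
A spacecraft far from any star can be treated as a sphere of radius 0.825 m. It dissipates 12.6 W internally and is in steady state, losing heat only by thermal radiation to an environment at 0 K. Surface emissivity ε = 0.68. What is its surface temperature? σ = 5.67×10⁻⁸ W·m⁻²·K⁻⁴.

T ≈ 78.6 K

Steady state: internal power = radiated power, P = εσA T⁴.
Radiating area A = 4πr² = 8.553 m².
T⁴ = P/(εσA) = 12.6/(0.68·5.67×10⁻⁸·8.553) = 3.821×10⁷ K⁴.
T = (3.821×10⁷)^(1/4).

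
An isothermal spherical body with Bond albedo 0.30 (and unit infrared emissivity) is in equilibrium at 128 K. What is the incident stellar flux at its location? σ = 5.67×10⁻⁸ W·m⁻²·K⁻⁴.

(1−a)S·πr² = σ·4πr²·T⁴ ⇒ S = 4σT⁴/(1−a).
S = 4·5.67×10⁻⁸·2.684×10⁸/0.700.

S ≈ 87.0 W/m²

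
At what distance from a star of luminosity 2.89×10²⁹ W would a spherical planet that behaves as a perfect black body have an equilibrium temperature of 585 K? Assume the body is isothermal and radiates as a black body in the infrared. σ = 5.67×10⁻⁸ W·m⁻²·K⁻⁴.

For an isothermal black-emitting sphere, (1−a)S·πr² = σ·4πr²·T⁴ ⇒ S = 4σT⁴/(1−a).
S = 4·5.67×10⁻⁸·(585)⁴/1.00 = 26560 W/m².
Flux falls as S = L/(4πd²), so d = √(L/(4πS)) = √(2.89×10²⁹/(4π·26560)).

d ≈ 9.30×10¹¹ m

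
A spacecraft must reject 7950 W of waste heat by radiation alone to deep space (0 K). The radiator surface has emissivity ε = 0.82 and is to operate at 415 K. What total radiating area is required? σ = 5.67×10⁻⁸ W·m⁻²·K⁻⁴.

P = εσA T⁴ ⇒ A = P/(εσT⁴).
T⁴ = 2.966×10¹⁰ K⁴.
A = 7950/(0.82 × 5.67×10⁻⁸ × 2.966×10¹⁰).

A ≈ 5.76 m²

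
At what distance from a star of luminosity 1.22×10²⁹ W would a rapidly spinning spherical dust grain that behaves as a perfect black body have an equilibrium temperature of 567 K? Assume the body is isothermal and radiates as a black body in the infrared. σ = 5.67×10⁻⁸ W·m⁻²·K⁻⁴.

For an isothermal black-emitting sphere, (1−a)S·πr² = σ·4πr²·T⁴ ⇒ S = 4σT⁴/(1−a).
S = 4·5.67×10⁻⁸·(567)⁴/1.00 = 23440 W/m².
Flux falls as S = L/(4πd²), so d = √(L/(4πS)) = √(1.22×10²⁹/(4π·23440)).

d ≈ 6.44×10¹¹ m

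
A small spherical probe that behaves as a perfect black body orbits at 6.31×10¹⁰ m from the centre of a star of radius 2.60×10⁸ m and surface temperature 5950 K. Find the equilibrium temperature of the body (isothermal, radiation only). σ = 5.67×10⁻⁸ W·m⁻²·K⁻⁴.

T ≈ 270 K

The star's surface emits σT_*⁴; at distance d the flux is S = σT_*⁴(R_*/d)².
S = 5.67×10⁻⁸·(5950)⁴·(2.60×10⁸/6.31×10¹⁰)² = 1207 W/m².
For an isothermal sphere T⁴ = (1−a)S/(4σ) = 5.320×10⁹ K⁴.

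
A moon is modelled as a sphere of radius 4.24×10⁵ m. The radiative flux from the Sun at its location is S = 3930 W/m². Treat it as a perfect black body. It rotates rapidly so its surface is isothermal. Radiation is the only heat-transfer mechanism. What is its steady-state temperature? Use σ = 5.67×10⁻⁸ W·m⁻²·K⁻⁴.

T ≈ 363 K

At equilibrium, absorbed power = emitted power.
Absorbing cross-section = πr² = 5.648×10¹¹ m²; emitting surface = 4πr² = 2.259×10¹² m² (ratio 4).
S·A_cross = εσ·A_surf·T⁴  ⇒  T⁴ = S/(4σ).
T⁴ = 1.00·3930/(4·5.67×10⁻⁸) = 1.733×10¹⁰ K⁴.
T = (1.733×10¹⁰)^(1/4).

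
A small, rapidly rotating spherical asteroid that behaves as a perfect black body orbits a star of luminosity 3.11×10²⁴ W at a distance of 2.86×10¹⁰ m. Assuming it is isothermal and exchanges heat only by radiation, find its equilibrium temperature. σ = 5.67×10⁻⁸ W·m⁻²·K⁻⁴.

First find the stellar flux at distance d: S = L/(4πd²) = 3.11×10²⁴/(4π·(2.86×10¹⁰)²) = 302.6 W/m².
For an isothermal sphere, absorbed (1−a)S·πr² = emitted σ·4πr²·T⁴, so T⁴ = (1−a)S/(4σ).
T⁴ = 1.00·302.6/(4·5.67×10⁻⁸) = 1.334×10⁹ K⁴.

T ≈ 191 K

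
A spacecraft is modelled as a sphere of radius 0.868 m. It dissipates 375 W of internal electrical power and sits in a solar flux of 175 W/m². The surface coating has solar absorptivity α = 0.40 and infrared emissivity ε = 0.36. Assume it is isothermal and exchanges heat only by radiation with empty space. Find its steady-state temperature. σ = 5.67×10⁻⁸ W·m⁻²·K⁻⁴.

At steady state, absorbed solar power + internal power = radiated power.
Absorbed: α·S·A_cross = 0.40·175·2.367 = 165.7 W (cross-section πr²).
Total input = 165.7 + 375 = 540.7 W.
Radiated: εσ·A_surf·T⁴ with A_surf = 4πr² = 9.468 m².
T⁴ = 540.7/(0.36·5.67×10⁻⁸·9.468) = 2.798×10⁹ K⁴.

T ≈ 230 K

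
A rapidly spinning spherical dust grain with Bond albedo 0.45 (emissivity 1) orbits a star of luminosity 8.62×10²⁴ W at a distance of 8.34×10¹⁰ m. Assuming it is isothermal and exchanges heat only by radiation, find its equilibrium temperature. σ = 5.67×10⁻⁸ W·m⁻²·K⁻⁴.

First find the stellar flux at distance d: S = L/(4πd²) = 8.62×10²⁴/(4π·(8.34×10¹⁰)²) = 98.62 W/m².
For an isothermal sphere, absorbed (1−a)S·πr² = emitted σ·4πr²·T⁴, so T⁴ = (1−a)S/(4σ).
T⁴ = 0.550·98.62/(4·5.67×10⁻⁸) = 2.392×10⁸ K⁴.

T ≈ 124 K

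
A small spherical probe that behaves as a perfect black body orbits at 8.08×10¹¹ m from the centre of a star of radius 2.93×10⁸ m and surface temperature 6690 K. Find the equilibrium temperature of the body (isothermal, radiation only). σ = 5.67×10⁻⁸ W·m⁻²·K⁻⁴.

T ≈ 90.1 K

The star's surface emits σT_*⁴; at distance d the flux is S = σT_*⁴(R_*/d)².
S = 5.67×10⁻⁸·(6690)⁴·(2.93×10⁸/8.08×10¹¹)² = 14.93 W/m².
For an isothermal sphere T⁴ = (1−a)S/(4σ) = 6.585×10⁷ K⁴.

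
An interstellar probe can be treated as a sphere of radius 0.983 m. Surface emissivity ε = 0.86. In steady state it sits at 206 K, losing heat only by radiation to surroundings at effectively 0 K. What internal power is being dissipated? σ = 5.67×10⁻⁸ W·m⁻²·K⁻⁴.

P ≈ 1070 W

Steady state: P = εσA T⁴.
A = 4πr² = 12.14 m²; T⁴ = (206)⁴ = 1.801×10⁹ K⁴.
P = 0.86 × 5.67×10⁻⁸ × 12.14 × 1.801×10⁹.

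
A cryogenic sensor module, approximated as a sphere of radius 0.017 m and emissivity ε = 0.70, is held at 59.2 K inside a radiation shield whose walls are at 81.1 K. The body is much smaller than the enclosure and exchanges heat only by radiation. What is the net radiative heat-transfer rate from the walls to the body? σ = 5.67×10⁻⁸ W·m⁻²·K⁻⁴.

P_net ≈ 0.00447 W

For a small grey body in a large enclosure: P_net = εσA(T_body⁴ − T_wall⁴).
A = 4πr² = 0.003632 m²; T_body⁴ − T_wall⁴ = 1.228×10⁷ − 4.326×10⁷ = -3.098×10⁷ K⁴.
|P_net| = 0.70·5.67×10⁻⁸·0.003632·3.098×10⁷.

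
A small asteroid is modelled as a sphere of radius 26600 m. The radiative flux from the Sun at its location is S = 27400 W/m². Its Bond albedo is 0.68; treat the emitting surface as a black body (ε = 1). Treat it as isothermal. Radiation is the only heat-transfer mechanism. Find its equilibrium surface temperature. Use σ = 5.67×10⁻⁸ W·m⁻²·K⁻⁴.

At equilibrium, absorbed power = emitted power.
Absorbing cross-section = πr² = 2.223×10⁹ m²; emitting surface = 4πr² = 8.891×10⁹ m² (ratio 4).
(1−a)S·A_cross = εσ·A_surf·T⁴  ⇒  T⁴ = (1−a)S/(4σ).
T⁴ = 0.320·27400/(4·5.67×10⁻⁸) = 3.866×10¹⁰ K⁴.
T = (3.866×10¹⁰)^(1/4).

T ≈ 443 K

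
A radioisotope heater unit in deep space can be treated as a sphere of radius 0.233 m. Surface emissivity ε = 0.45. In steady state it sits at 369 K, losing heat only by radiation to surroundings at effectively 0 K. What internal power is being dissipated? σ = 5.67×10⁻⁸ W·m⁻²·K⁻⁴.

Steady state: P = εσA T⁴.
A = 4πr² = 0.6822 m²; T⁴ = (369)⁴ = 1.854×10¹⁰ K⁴.
P = 0.45 × 5.67×10⁻⁸ × 0.6822 × 1.854×10¹⁰.

P ≈ 323 W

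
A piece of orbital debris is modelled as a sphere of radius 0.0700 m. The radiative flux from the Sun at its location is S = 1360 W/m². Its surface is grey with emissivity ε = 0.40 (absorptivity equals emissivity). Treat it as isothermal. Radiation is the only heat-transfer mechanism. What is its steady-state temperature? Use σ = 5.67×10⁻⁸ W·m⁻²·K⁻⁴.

T ≈ 278 K

At equilibrium, absorbed power = emitted power.
Absorbing cross-section = πr² = 0.01539 m²; emitting surface = 4πr² = 0.06158 m² (ratio 4).
εS·A_cross = εσ·A_surf·T⁴  ⇒  T⁴ = S/(4σ)   (ε cancels).
T⁴ = 1360/(4·5.67×10⁻⁸) = 5.996×10⁹ K⁴.
T = (5.996×10⁹)^(1/4).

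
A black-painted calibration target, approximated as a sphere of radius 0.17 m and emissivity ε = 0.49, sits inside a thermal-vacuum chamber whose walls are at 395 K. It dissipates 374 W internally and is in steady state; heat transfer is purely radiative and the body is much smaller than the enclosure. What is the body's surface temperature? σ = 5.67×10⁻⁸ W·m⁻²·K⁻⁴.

T ≈ 498 K

For a small grey body in a large enclosure, net radiated power = εσA(T⁴ − T_w⁴).
Steady state: P = εσA(T⁴ − T_w⁴) with A = 4πr² = 0.3632 m².
T⁴ = P/(εσA) + T_w⁴ = 374/(0.49·5.67×10⁻⁸·0.3632) + (395)⁴
    = 3.707×10¹⁰ + 2.434×10¹⁰ = 6.141×10¹⁰ K⁴.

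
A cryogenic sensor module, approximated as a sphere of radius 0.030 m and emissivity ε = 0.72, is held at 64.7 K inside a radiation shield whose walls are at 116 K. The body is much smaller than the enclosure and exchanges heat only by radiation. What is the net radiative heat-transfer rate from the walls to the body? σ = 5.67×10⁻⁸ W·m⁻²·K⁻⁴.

For a small grey body in a large enclosure: P_net = εσA(T_body⁴ − T_wall⁴).
A = 4πr² = 0.01131 m²; T_body⁴ − T_wall⁴ = 1.752×10⁷ − 1.811×10⁸ = -1.635×10⁸ K⁴.
|P_net| = 0.72·5.67×10⁻⁸·0.01131·1.635×10⁸.

P_net ≈ 0.0755 W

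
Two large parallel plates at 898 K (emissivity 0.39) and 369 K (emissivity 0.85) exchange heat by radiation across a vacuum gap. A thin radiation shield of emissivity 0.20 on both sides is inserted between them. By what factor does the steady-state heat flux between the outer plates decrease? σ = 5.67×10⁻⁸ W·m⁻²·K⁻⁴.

factor ≈ 4.28

Without shield: q₀ = σΔ(T⁴)/(1/ε₁+1/ε₂−1) with denominator 2.741.
With shield the two gaps are in series; the resistances add: (1/ε₁+1/ε_s−1)+(1/ε_s+1/ε₂−1) = 6.564+5.176 = 11.74.
Heat-flux ratio q₀/q = 11.74/2.741.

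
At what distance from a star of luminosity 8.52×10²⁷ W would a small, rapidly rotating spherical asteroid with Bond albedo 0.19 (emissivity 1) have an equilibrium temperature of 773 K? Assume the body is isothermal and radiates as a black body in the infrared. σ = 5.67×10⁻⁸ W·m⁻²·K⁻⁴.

For an isothermal black-emitting sphere, (1−a)S·πr² = σ·4πr²·T⁴ ⇒ S = 4σT⁴/(1−a).
S = 4·5.67×10⁻⁸·(773)⁴/0.810 = 99970 W/m².
Flux falls as S = L/(4πd²), so d = √(L/(4πS)) = √(8.52×10²⁷/(4π·99970)).

d ≈ 8.24×10¹⁰ m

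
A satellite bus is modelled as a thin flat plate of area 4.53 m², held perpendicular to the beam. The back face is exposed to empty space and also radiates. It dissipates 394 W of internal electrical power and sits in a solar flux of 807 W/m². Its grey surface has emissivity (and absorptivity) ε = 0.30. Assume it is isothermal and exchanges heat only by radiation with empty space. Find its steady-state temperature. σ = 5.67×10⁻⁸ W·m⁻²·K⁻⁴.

T ≈ 314 K

At steady state, absorbed solar power + internal power = radiated power.
Absorbed: α·S·A_cross = 0.30·807·4.530 = 1097 W (cross-section A).
Total input = 1097 + 394 = 1491 W.
Radiated: εσ·A_surf·T⁴ with A_surf = 2A = 9.060 m².
T⁴ = 1491/(0.30·5.67×10⁻⁸·9.060) = 9.673×10⁹ K⁴.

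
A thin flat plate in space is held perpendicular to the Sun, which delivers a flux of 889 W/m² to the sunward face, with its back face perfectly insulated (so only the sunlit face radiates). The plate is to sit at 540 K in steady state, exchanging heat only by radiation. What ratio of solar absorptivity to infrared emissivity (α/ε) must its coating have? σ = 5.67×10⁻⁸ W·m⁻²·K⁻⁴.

Balance: αS·A = εσ·1A·T⁴ ⇒ α/ε = σT⁴/S.
α/ε = 5.67×10⁻⁸·(540)⁴/889 = 5.67×10⁻⁸·8.503×10¹⁰/889.

α/ε ≈ 5.42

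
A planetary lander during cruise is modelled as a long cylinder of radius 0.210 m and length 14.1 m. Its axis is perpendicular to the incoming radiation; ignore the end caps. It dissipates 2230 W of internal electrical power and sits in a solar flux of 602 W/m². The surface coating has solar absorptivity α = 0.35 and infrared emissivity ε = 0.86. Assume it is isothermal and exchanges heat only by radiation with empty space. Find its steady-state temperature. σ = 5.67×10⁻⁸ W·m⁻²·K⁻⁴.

T ≈ 249 K

At steady state, absorbed solar power + internal power = radiated power.
Absorbed: α·S·A_cross = 0.35·602·5.922 = 1248 W (cross-section 2rL).
Total input = 1248 + 2230 = 3478 W.
Radiated: εσ·A_surf·T⁴ with A_surf = 2πrL = 18.60 m².
T⁴ = 3478/(0.86·5.67×10⁻⁸·18.60) = 3.834×10⁹ K⁴.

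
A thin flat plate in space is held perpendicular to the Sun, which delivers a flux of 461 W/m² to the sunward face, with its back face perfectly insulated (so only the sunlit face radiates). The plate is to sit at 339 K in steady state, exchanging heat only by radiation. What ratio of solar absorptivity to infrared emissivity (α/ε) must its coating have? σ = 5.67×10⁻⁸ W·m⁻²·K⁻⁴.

Balance: αS·A = εσ·1A·T⁴ ⇒ α/ε = σT⁴/S.
α/ε = 5.67×10⁻⁸·(339)⁴/461 = 5.67×10⁻⁸·1.321×10¹⁰/461.

α/ε ≈ 1.62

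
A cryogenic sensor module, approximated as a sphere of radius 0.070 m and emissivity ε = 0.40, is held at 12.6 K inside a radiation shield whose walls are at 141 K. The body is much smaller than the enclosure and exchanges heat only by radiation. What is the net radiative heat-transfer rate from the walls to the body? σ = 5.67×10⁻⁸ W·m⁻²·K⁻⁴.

P_net ≈ 0.552 W

For a small grey body in a large enclosure: P_net = εσA(T_body⁴ − T_wall⁴).
A = 4πr² = 0.06158 m²; T_body⁴ − T_wall⁴ = 25200 − 3.953×10⁸ = -3.952×10⁸ K⁴.
|P_net| = 0.40·5.67×10⁻⁸·0.06158·3.952×10⁸.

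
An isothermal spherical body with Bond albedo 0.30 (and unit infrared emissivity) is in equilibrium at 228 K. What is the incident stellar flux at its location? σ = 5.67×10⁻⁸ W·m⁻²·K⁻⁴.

(1−a)S·πr² = σ·4πr²·T⁴ ⇒ S = 4σT⁴/(1−a).
S = 4·5.67×10⁻⁸·2.702×10⁹/0.700.

S ≈ 876 W/m²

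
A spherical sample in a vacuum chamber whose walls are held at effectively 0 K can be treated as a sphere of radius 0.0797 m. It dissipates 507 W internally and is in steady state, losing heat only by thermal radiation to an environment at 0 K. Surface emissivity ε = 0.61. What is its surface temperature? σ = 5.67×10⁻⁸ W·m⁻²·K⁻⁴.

T ≈ 655 K

Steady state: internal power = radiated power, P = εσA T⁴.
Radiating area A = 4πr² = 0.07982 m².
T⁴ = P/(εσA) = 507/(0.61·5.67×10⁻⁸·0.07982) = 1.836×10¹¹ K⁴.
T = (1.836×10¹¹)^(1/4).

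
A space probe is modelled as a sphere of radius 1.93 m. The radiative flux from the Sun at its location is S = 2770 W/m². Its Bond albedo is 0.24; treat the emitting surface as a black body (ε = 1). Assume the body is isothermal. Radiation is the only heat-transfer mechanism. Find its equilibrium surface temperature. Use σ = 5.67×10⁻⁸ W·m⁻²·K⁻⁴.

T ≈ 310 K

At equilibrium, absorbed power = emitted power.
Absorbing cross-section = πr² = 11.70 m²; emitting surface = 4πr² = 46.81 m² (ratio 4).
(1−a)S·A_cross = εσ·A_surf·T⁴  ⇒  T⁴ = (1−a)S/(4σ).
T⁴ = 0.760·2770/(4·5.67×10⁻⁸) = 9.282×10⁹ K⁴.
T = (9.282×10⁹)^(1/4).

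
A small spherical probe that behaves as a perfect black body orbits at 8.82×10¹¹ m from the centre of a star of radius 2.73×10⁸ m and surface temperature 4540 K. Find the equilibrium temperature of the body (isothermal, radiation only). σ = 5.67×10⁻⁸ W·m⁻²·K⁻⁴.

The star's surface emits σT_*⁴; at distance d the flux is S = σT_*⁴(R_*/d)².
S = 5.67×10⁻⁸·(4540)⁴·(2.73×10⁸/8.82×10¹¹)² = 2.308 W/m².
For an isothermal sphere T⁴ = (1−a)S/(4σ) = 1.018×10⁷ K⁴.

T ≈ 56.5 K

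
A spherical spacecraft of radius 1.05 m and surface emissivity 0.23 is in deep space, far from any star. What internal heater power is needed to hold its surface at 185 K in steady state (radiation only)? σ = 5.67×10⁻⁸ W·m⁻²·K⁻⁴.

P ≈ 212 W

P = εσ·4πr²·T⁴.
4πr² = 13.85 m²; T⁴ = 1.171×10⁹ K⁴.
P = 0.23·5.67×10⁻⁸·13.85·1.171×10⁹.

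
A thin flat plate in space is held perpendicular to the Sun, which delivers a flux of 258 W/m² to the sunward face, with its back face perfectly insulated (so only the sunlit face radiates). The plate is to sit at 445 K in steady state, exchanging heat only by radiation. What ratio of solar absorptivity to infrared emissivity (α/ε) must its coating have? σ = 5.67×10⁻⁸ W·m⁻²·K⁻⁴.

Balance: αS·A = εσ·1A·T⁴ ⇒ α/ε = σT⁴/S.
α/ε = 5.67×10⁻⁸·(445)⁴/258 = 5.67×10⁻⁸·3.921×10¹⁰/258.

α/ε ≈ 8.62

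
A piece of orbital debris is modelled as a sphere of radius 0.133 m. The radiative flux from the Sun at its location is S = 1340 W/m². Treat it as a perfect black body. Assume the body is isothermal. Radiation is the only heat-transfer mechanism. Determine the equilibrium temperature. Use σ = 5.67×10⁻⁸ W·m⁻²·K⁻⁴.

At equilibrium, absorbed power = emitted power.
Absorbing cross-section = πr² = 0.05557 m²; emitting surface = 4πr² = 0.2223 m² (ratio 4).
S·A_cross = εσ·A_surf·T⁴  ⇒  T⁴ = S/(4σ).
T⁴ = 1.00·1340/(4·5.67×10⁻⁸) = 5.908×10⁹ K⁴.
T = (5.908×10⁹)^(1/4).

T ≈ 277 K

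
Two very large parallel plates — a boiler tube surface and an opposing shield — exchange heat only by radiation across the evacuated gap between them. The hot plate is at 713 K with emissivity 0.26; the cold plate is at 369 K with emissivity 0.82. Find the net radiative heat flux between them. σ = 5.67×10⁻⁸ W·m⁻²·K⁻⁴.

For two infinite grey parallel plates, q = σ(T₁⁴ − T₂⁴)/(1/ε₁ + 1/ε₂ − 1).
T₁⁴ − T₂⁴ = 2.584×10¹¹ − 1.854×10¹⁰ = 2.399×10¹¹ K⁴.
1/ε₁ + 1/ε₂ − 1 = 3.846 + 1.220 − 1 = 4.066.
q = 5.67×10⁻⁸ × 2.399×10¹¹ / 4.066.

q ≈ 3350 W/m²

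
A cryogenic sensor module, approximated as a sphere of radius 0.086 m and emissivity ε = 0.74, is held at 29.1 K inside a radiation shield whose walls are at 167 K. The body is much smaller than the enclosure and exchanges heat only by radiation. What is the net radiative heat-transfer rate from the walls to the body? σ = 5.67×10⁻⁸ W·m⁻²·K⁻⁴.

For a small grey body in a large enclosure: P_net = εσA(T_body⁴ − T_wall⁴).
A = 4πr² = 0.09294 m²; T_body⁴ − T_wall⁴ = 7.171×10⁵ − 7.778×10⁸ = -7.771×10⁸ K⁴.
|P_net| = 0.74·5.67×10⁻⁸·0.09294·7.771×10⁸.

P_net ≈ 3.03 W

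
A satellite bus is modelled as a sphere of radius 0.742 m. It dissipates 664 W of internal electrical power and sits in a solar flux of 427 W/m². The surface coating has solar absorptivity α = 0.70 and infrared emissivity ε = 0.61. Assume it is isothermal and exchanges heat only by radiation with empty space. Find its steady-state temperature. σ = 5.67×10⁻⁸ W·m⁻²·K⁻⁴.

T ≈ 265 K

At steady state, absorbed solar power + internal power = radiated power.
Absorbed: α·S·A_cross = 0.70·427·1.730 = 517.0 W (cross-section πr²).
Total input = 517.0 + 664 = 1181 W.
Radiated: εσ·A_surf·T⁴ with A_surf = 4πr² = 6.919 m².
T⁴ = 1181/(0.61·5.67×10⁻⁸·6.919) = 4.935×10⁹ K⁴.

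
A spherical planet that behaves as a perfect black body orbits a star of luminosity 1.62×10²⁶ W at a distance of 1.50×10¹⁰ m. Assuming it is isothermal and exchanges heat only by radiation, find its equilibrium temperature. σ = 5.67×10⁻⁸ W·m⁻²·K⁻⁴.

T ≈ 709 K

First find the stellar flux at distance d: S = L/(4πd²) = 1.62×10²⁶/(4π·(1.50×10¹⁰)²) = 57300 W/m².
For an isothermal sphere, absorbed (1−a)S·πr² = emitted σ·4πr²·T⁴, so T⁴ = (1−a)S/(4σ).
T⁴ = 1.00·57300/(4·5.67×10⁻⁸) = 2.526×10¹¹ K⁴.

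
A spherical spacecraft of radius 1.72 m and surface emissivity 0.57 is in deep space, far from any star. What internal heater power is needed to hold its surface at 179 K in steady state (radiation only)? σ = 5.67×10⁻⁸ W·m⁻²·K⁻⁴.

P = εσ·4πr²·T⁴.
4πr² = 37.18 m²; T⁴ = 1.027×10⁹ K⁴.
P = 0.57·5.67×10⁻⁸·37.18·1.027×10⁹.

P ≈ 1230 W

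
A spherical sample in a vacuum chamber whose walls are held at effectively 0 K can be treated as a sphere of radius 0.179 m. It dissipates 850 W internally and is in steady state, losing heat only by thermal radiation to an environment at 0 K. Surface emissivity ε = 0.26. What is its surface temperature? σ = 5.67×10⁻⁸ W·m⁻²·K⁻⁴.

Steady state: internal power = radiated power, P = εσA T⁴.
Radiating area A = 4πr² = 0.4026 m².
T⁴ = P/(εσA) = 850/(0.26·5.67×10⁻⁸·0.4026) = 1.432×10¹¹ K⁴.
T = (1.432×10¹¹)^(1/4).

T ≈ 615 K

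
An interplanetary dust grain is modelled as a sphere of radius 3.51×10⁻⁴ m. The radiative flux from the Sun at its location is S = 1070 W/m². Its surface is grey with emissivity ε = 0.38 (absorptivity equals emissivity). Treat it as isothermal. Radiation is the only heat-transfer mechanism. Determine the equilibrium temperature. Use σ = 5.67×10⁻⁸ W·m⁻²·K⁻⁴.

At equilibrium, absorbed power = emitted power.
Absorbing cross-section = πr² = 3.870×10⁻⁷ m²; emitting surface = 4πr² = 1.548×10⁻⁶ m² (ratio 4).
εS·A_cross = εσ·A_surf·T⁴  ⇒  T⁴ = S/(4σ)   (ε cancels).
T⁴ = 1070/(4·5.67×10⁻⁸) = 4.718×10⁹ K⁴.
T = (4.718×10⁹)^(1/4).

T ≈ 262 K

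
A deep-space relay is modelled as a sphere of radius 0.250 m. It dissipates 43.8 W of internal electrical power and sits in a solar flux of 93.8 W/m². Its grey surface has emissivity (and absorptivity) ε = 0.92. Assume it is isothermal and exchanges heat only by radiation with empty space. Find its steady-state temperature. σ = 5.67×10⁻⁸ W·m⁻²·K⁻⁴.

T ≈ 196 K

At steady state, absorbed solar power + internal power = radiated power.
Absorbed: α·S·A_cross = 0.92·93.8·0.1963 = 16.94 W (cross-section πr²).
Total input = 16.94 + 43.8 = 60.74 W.
Radiated: εσ·A_surf·T⁴ with A_surf = 4πr² = 0.7854 m².
T⁴ = 60.74/(0.92·5.67×10⁻⁸·0.7854) = 1.483×10⁹ K⁴.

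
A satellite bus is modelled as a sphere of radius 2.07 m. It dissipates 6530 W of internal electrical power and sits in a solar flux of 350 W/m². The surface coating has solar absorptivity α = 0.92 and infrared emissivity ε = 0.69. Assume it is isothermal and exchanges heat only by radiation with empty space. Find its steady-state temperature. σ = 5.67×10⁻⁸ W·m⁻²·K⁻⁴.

At steady state, absorbed solar power + internal power = radiated power.
Absorbed: α·S·A_cross = 0.92·350·13.46 = 4335 W (cross-section πr²).
Total input = 4335 + 6530 = 10860 W.
Radiated: εσ·A_surf·T⁴ with A_surf = 4πr² = 53.85 m².
T⁴ = 10860/(0.69·5.67×10⁻⁸·53.85) = 5.157×10⁹ K⁴.

T ≈ 268 K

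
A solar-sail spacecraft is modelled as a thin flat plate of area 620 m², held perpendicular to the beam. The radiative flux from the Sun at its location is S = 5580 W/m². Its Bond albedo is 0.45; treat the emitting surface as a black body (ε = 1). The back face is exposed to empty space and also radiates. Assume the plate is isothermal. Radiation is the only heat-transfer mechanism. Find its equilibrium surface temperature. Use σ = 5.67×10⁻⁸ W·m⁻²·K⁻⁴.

At equilibrium, absorbed power = emitted power.
Absorbing cross-section = A = 620.0 m²; emitting surface = 2A = 1240 m² (ratio 2).
(1−a)S·A_cross = εσ·A_surf·T⁴  ⇒  T⁴ = (1−a)S/(2σ).
T⁴ = 0.550·5580/(2·5.67×10⁻⁸) = 2.706×10¹⁰ K⁴.
T = (2.706×10¹⁰)^(1/4).

T ≈ 406 K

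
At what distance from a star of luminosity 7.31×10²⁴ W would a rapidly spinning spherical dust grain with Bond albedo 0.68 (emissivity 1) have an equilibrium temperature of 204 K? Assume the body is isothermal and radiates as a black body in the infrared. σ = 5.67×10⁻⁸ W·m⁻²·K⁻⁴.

For an isothermal black-emitting sphere, (1−a)S·πr² = σ·4πr²·T⁴ ⇒ S = 4σT⁴/(1−a).
S = 4·5.67×10⁻⁸·(204)⁴/0.320 = 1227 W/m².
Flux falls as S = L/(4πd²), so d = √(L/(4πS)) = √(7.31×10²⁴/(4π·1227)).

d ≈ 2.18×10¹⁰ m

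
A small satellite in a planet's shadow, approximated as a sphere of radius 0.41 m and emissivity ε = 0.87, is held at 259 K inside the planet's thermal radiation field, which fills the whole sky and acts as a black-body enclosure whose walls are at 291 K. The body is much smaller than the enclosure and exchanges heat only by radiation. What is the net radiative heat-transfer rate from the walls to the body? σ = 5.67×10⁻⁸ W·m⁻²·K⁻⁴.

For a small grey body in a large enclosure: P_net = εσA(T_body⁴ − T_wall⁴).
A = 4πr² = 2.112 m²; T_body⁴ − T_wall⁴ = 4.500×10⁹ − 7.171×10⁹ = -2.671×10⁹ K⁴.
|P_net| = 0.87·5.67×10⁻⁸·2.112·2.671×10⁹.

P_net ≈ 278 W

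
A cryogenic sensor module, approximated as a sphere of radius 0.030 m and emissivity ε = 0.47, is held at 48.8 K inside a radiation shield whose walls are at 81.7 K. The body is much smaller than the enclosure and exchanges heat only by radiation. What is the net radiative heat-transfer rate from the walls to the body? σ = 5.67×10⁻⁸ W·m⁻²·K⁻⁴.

P_net ≈ 0.0117 W

For a small grey body in a large enclosure: P_net = εσA(T_body⁴ − T_wall⁴).
A = 4πr² = 0.01131 m²; T_body⁴ − T_wall⁴ = 5.671×10⁶ − 4.455×10⁷ = -3.888×10⁷ K⁴.
|P_net| = 0.47·5.67×10⁻⁸·0.01131·3.888×10⁷.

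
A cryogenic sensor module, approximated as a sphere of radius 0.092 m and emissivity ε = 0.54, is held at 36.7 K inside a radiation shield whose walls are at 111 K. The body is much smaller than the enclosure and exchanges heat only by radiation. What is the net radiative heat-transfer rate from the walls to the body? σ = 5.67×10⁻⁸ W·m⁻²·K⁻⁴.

For a small grey body in a large enclosure: P_net = εσA(T_body⁴ − T_wall⁴).
A = 4πr² = 0.1064 m²; T_body⁴ − T_wall⁴ = 1.814×10⁶ − 1.518×10⁸ = -1.500×10⁸ K⁴.
|P_net| = 0.54·5.67×10⁻⁸·0.1064·1.500×10⁸.

P_net ≈ 0.488 W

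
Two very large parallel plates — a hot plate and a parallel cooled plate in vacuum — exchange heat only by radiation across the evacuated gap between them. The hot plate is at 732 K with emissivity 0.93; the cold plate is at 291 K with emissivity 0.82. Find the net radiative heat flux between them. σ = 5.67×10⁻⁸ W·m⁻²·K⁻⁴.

q ≈ 12300 W/m²

For two infinite grey parallel plates, q = σ(T₁⁴ − T₂⁴)/(1/ε₁ + 1/ε₂ − 1).
T₁⁴ − T₂⁴ = 2.871×10¹¹ − 7.171×10⁹ = 2.799×10¹¹ K⁴.
1/ε₁ + 1/ε₂ − 1 = 1.075 + 1.220 − 1 = 1.295.
q = 5.67×10⁻⁸ × 2.799×10¹¹ / 1.295.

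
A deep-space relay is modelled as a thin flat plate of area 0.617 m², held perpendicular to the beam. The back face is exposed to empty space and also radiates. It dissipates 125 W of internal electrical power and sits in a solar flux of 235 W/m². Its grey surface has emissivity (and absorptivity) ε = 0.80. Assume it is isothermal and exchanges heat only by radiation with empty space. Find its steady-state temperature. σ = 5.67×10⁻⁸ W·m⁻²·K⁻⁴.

At steady state, absorbed solar power + internal power = radiated power.
Absorbed: α·S·A_cross = 0.80·235·0.6170 = 116.0 W (cross-section A).
Total input = 116.0 + 125 = 241.0 W.
Radiated: εσ·A_surf·T⁴ with A_surf = 2A = 1.234 m².
T⁴ = 241.0/(0.80·5.67×10⁻⁸·1.234) = 4.305×10⁹ K⁴.

T ≈ 256 K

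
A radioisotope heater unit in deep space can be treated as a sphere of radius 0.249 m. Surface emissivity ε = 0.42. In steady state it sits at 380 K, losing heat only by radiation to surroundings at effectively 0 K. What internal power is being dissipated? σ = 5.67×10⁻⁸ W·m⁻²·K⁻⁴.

P ≈ 387 W

Steady state: P = εσA T⁴.
A = 4πr² = 0.7791 m²; T⁴ = (380)⁴ = 2.085×10¹⁰ K⁴.
P = 0.42 × 5.67×10⁻⁸ × 0.7791 × 2.085×10¹⁰.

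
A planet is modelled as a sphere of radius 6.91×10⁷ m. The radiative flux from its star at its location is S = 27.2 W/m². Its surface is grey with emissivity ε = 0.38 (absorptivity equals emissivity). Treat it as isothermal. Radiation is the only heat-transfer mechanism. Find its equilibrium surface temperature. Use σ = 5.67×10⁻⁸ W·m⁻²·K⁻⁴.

T ≈ 105 K

At equilibrium, absorbed power = emitted power.
Absorbing cross-section = πr² = 1.500×10¹⁶ m²; emitting surface = 4πr² = 6.000×10¹⁶ m² (ratio 4).
εS·A_cross = εσ·A_surf·T⁴  ⇒  T⁴ = S/(4σ)   (ε cancels).
T⁴ = 27.2/(4·5.67×10⁻⁸) = 1.199×10⁸ K⁴.
T = (1.199×10⁸)^(1/4).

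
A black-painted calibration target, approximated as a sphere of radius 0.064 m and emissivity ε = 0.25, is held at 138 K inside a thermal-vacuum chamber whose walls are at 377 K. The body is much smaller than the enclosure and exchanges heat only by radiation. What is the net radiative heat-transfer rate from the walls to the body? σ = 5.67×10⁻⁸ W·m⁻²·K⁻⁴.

P_net ≈ 14.5 W

For a small grey body in a large enclosure: P_net = εσA(T_body⁴ − T_wall⁴).
A = 4πr² = 0.05147 m²; T_body⁴ − T_wall⁴ = 3.627×10⁸ − 2.020×10¹⁰ = -1.984×10¹⁰ K⁴.
|P_net| = 0.25·5.67×10⁻⁸·0.05147·1.984×10¹⁰.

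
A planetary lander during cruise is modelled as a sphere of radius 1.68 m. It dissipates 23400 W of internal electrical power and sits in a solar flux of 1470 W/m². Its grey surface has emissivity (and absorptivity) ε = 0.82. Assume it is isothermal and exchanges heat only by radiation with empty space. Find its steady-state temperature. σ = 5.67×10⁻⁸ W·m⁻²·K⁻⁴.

At steady state, absorbed solar power + internal power = radiated power.
Absorbed: α·S·A_cross = 0.82·1470·8.867 = 10690 W (cross-section πr²).
Total input = 10690 + 23400 = 34090 W.
Radiated: εσ·A_surf·T⁴ with A_surf = 4πr² = 35.47 m².
T⁴ = 34090/(0.82·5.67×10⁻⁸·35.47) = 2.067×10¹⁰ K⁴.

T ≈ 379 K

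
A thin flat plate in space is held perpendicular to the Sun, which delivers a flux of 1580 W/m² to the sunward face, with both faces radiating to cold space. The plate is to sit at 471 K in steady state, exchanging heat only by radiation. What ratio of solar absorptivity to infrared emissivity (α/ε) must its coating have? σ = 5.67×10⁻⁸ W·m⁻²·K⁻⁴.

Balance: αS·A = εσ·2A·T⁴ ⇒ α/ε = 2σT⁴/S.
α/ε = 2·5.67×10⁻⁸·(471)⁴/1580 = 2·5.67×10⁻⁸·4.921×10¹⁰/1580.

α/ε ≈ 3.53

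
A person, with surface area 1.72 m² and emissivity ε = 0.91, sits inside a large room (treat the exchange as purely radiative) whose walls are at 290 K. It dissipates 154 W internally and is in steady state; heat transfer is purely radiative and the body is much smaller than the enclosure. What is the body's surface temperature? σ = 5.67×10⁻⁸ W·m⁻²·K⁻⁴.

T ≈ 306 K

For a small grey body in a large enclosure, net radiated power = εσA(T⁴ − T_w⁴).
Steady state: P = εσA(T⁴ − T_w⁴) with A = 1.72 m².
T⁴ = P/(εσA) + T_w⁴ = 154/(0.91·5.67×10⁻⁸·1.720) + (290)⁴
    = 1.735×10⁹ + 7.073×10⁹ = 8.808×10⁹ K⁴.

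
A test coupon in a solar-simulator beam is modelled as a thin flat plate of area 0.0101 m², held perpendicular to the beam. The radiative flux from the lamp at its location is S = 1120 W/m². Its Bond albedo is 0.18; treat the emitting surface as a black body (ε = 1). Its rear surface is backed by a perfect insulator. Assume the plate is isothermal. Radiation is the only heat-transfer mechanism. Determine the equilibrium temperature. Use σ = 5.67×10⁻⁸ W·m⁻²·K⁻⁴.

At equilibrium, absorbed power = emitted power.
Absorbing cross-section = A = 0.01010 m²; emitting surface = A = 0.01010 m² (ratio 1).
(1−a)S·A_cross = εσ·A_surf·T⁴  ⇒  T⁴ = (1−a)S/(1σ).
T⁴ = 0.820·1120/(1·5.67×10⁻⁸) = 1.620×10¹⁰ K⁴.
T = (1.620×10¹⁰)^(1/4).

T ≈ 357 K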